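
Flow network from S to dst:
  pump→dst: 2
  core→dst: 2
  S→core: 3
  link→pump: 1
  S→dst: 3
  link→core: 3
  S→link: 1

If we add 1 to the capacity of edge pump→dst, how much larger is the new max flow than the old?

0

Original max flow = 6.
Edge pump→dst does not cross the min cut (source side {S, core}), so extra capacity there cannot help.
New max flow = 6. Increase = 0.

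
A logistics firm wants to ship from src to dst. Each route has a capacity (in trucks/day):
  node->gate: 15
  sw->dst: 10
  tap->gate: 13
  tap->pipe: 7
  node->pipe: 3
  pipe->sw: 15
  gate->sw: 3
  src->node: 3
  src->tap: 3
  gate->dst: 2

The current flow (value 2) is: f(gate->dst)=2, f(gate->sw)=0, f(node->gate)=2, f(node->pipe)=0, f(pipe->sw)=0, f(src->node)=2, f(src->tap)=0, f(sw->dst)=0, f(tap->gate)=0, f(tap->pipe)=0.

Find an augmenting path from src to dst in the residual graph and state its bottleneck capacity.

Residual along src->node->gate->sw->dst: src->node: 1, node->gate: 13, gate->sw: 3, sw->dst: 10.
Bottleneck = min = 1.

src->node->gate->sw->dst, bottleneck 1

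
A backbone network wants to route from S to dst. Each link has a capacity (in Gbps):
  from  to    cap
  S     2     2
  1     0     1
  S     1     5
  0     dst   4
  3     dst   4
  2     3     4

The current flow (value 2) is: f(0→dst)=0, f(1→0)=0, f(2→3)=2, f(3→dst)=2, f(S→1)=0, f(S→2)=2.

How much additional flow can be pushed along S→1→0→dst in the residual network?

1

Residual capacities along the path: S→1: 5, 1→0: 1, 0→dst: 4.
Minimum is 1.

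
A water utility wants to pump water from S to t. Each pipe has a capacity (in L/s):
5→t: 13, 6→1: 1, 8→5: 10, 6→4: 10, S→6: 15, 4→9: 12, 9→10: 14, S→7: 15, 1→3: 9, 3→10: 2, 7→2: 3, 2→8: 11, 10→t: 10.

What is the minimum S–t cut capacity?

13

Max flow = 13 (via 3 augmenting paths).
In the residual at optimum, the set reachable from S is {1, 10, 3, 4, 6, 7, 9, S}.
Cut edges: 7→2 (cap 3), 10→t (cap 10). Sum = 13.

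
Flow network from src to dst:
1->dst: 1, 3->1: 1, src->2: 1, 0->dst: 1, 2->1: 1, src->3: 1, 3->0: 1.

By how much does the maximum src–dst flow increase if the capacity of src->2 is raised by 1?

Original max flow = 2.
Even with extra capacity on src->2, another cut of capacity 2 remains binding.
New max flow = 2. Increase = 0.

0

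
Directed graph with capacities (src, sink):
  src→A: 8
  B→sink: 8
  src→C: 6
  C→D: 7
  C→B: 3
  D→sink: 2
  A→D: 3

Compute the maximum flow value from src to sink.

Augment src→C→B→sink: bottleneck 3. Total 3.
Augment src→C→D→sink: bottleneck 2. Total 5.
No augmenting path remains in the residual graph.

5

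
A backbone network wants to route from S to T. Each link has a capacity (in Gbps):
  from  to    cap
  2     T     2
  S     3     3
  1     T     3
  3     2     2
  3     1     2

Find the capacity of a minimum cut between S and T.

Max flow = 3 (via 2 augmenting paths).
In the residual at optimum, the set reachable from S is {S}.
Cut edges: S->3 (cap 3). Sum = 3.

3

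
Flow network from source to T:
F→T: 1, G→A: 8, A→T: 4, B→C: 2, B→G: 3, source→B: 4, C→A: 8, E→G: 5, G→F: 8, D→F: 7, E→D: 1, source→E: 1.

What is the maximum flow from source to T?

5

Augment source→B→C→A→T: bottleneck 2. Total 2.
Augment source→B→G→A→T: bottleneck 2. Total 4.
Augment source→E→G→F→T: bottleneck 1. Total 5.
No augmenting path remains in the residual graph.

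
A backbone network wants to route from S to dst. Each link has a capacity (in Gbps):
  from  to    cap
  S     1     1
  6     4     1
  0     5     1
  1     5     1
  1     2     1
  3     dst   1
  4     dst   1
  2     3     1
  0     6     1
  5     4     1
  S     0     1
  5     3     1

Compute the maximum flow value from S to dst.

Augment S→1→2→3→dst: bottleneck 1. Total 1.
Augment S→0→5→4→dst: bottleneck 1. Total 2.
No augmenting path remains in the residual graph.

2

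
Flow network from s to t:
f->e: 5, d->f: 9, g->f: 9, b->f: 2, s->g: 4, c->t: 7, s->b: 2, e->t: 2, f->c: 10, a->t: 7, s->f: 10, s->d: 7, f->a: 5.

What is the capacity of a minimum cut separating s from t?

14

Max flow = 14 (via 5 augmenting paths).
In the residual at optimum, the set reachable from s is {b, c, d, e, f, g, s}.
Cut edges: f->a (cap 5), c->t (cap 7), e->t (cap 2). Sum = 14.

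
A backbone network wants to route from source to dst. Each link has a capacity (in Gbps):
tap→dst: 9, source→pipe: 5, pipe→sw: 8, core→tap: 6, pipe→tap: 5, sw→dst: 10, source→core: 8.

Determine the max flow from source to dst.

Augment source→pipe→tap→dst: bottleneck 5. Total 5.
Augment source→core→tap→dst: bottleneck 4. Total 9.
Augment source→core→tap→pipe→sw→dst: bottleneck 2. Total 11.
No augmenting path remains in the residual graph.

11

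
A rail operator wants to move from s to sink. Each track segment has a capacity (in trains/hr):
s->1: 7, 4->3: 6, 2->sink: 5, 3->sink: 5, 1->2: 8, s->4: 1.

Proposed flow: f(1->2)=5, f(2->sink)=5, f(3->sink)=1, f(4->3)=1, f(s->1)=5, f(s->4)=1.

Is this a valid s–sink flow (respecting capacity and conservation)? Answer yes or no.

Yes

Every edge has 0 ≤ f(e) ≤ cap(e).
At each intermediate node, inflow equals outflow.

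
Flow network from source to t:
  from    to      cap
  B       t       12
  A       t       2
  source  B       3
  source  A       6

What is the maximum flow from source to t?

Augment source→B→t: bottleneck 3. Total 3.
Augment source→A→t: bottleneck 2. Total 5.
No augmenting path remains in the residual graph.

5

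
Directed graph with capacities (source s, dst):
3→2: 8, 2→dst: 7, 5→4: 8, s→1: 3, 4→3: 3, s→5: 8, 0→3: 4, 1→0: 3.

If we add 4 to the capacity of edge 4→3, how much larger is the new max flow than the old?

Original max flow = 6.
After raising cap(4→3), augmenting paths through that edge carry 1 more unit.
New max flow = 7. Increase = 1.

1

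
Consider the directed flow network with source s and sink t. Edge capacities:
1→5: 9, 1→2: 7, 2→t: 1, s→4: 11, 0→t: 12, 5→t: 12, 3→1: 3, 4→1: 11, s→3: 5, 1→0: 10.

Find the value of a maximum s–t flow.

14

Augment s→4→1→5→t: bottleneck 9. Total 9.
Augment s→4→1→0→t: bottleneck 2. Total 11.
Augment s→3→1→0→t: bottleneck 3. Total 14.
No augmenting path remains in the residual graph.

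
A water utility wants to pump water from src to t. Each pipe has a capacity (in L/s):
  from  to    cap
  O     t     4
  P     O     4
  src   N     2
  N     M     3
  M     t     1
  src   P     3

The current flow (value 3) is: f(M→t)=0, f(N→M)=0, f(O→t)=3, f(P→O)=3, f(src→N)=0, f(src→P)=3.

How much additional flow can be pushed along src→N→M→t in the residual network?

Residual capacities along the path: src→N: 2, N→M: 3, M→t: 1.
Minimum is 1.

1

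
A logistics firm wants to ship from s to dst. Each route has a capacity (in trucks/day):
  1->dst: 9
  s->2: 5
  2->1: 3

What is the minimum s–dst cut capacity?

Max flow = 3 (via 1 augmenting path).
In the residual at optimum, the set reachable from s is {2, s}.
Cut edges: 2->1 (cap 3). Sum = 3.

3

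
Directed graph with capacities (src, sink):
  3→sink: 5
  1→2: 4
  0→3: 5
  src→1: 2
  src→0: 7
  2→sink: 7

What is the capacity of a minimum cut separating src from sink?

Max flow = 7 (via 2 augmenting paths).
In the residual at optimum, the set reachable from src is {0, src}.
Cut edges: 0→3 (cap 5), src→1 (cap 2). Sum = 7.

7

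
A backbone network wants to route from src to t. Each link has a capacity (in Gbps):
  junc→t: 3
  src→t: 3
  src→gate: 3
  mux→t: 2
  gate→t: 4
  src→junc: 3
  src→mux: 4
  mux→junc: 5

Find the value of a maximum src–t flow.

11

Augment src→t: bottleneck 3. Total 3.
Augment src→gate→t: bottleneck 3. Total 6.
Augment src→mux→t: bottleneck 2. Total 8.
Augment src→junc→t: bottleneck 3. Total 11.
No augmenting path remains in the residual graph.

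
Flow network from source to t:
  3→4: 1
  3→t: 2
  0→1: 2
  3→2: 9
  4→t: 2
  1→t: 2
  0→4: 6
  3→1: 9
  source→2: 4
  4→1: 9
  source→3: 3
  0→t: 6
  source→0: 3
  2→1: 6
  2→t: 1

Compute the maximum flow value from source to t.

9

Augment source→3→t: bottleneck 2. Total 2.
Augment source→2→t: bottleneck 1. Total 3.
Augment source→0→t: bottleneck 3. Total 6.
Augment source→3→4→t: bottleneck 1. Total 7.
Augment source→2→1→t: bottleneck 2. Total 9.
No augmenting path remains in the residual graph.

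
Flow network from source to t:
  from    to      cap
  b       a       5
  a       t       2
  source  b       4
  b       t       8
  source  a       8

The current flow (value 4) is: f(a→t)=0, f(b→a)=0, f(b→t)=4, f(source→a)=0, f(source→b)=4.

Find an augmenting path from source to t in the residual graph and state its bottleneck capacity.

source→a→t, bottleneck 2

Residual along source→a→t: source→a: 8, a→t: 2.
Bottleneck = min = 2.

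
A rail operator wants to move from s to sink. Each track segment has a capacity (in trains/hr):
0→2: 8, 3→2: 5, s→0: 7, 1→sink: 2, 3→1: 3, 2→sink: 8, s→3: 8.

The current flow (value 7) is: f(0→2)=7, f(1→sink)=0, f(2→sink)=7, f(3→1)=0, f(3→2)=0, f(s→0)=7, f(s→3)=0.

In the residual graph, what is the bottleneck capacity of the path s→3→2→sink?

Residual capacities along the path: s→3: 8, 3→2: 5, 2→sink: 1.
Minimum is 1.

1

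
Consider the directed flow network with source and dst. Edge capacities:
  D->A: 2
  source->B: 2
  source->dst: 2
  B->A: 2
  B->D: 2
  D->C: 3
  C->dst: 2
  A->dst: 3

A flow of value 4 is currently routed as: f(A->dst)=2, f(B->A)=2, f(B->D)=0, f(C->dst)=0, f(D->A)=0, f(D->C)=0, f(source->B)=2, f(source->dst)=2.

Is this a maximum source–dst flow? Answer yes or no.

Yes

Residual reachable from source: {source}; dst is not reachable.
Saturated cut: source->B, source->dst with total capacity 4 = current flow value. Flow is maximum.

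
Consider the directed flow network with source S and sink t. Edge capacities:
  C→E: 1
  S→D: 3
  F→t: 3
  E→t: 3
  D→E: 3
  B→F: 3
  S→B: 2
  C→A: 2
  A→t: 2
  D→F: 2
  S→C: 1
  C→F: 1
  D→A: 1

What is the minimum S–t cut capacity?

Max flow = 6 (via 5 augmenting paths).
In the residual at optimum, the set reachable from S is {S}.
Cut edges: S→D (cap 3), S→C (cap 1), S→B (cap 2). Sum = 6.

6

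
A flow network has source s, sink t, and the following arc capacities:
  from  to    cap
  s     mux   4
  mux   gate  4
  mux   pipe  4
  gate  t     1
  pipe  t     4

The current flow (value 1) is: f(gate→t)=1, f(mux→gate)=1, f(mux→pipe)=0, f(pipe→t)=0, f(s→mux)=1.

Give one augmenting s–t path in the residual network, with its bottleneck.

s→mux→pipe→t, bottleneck 3

Residual along s→mux→pipe→t: s→mux: 3, mux→pipe: 4, pipe→t: 4.
Bottleneck = min = 3.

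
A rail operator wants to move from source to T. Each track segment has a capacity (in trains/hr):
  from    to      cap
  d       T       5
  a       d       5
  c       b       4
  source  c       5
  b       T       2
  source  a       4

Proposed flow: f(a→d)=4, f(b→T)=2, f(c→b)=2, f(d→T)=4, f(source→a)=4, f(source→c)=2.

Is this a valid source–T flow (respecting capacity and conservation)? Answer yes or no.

Yes

Every edge has 0 ≤ f(e) ≤ cap(e).
At each intermediate node, inflow equals outflow.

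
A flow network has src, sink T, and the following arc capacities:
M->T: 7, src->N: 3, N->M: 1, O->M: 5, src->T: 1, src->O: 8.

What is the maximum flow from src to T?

7

Augment src->T: bottleneck 1. Total 1.
Augment src->O->M->T: bottleneck 5. Total 6.
Augment src->N->M->T: bottleneck 1. Total 7.
No augmenting path remains in the residual graph.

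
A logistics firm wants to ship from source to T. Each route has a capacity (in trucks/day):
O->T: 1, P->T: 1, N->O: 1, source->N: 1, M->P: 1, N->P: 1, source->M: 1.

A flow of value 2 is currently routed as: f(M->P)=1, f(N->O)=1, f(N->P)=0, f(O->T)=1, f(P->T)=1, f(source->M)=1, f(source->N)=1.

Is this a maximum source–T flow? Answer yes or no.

Yes

Residual reachable from source: {source}; T is not reachable.
Saturated cut: source->N, source->M with total capacity 2 = current flow value. Flow is maximum.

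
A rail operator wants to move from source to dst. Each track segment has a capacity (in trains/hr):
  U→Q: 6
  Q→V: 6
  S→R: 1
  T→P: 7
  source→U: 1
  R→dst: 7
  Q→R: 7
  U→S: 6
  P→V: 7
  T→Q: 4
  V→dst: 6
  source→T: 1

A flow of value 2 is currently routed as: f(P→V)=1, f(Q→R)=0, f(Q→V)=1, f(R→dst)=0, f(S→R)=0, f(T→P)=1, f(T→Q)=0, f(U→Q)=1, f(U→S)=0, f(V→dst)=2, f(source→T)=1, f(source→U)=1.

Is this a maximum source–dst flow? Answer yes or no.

Yes

Residual reachable from source: {source}; dst is not reachable.
Saturated cut: source→T, source→U with total capacity 2 = current flow value. Flow is maximum.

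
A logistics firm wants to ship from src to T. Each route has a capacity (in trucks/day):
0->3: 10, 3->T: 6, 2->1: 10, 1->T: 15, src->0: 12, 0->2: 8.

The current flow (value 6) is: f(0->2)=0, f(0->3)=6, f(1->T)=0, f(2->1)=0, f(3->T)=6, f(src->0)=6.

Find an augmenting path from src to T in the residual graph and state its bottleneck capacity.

src->0->2->1->T, bottleneck 6

Residual along src->0->2->1->T: src->0: 6, 0->2: 8, 2->1: 10, 1->T: 15.
Bottleneck = min = 6.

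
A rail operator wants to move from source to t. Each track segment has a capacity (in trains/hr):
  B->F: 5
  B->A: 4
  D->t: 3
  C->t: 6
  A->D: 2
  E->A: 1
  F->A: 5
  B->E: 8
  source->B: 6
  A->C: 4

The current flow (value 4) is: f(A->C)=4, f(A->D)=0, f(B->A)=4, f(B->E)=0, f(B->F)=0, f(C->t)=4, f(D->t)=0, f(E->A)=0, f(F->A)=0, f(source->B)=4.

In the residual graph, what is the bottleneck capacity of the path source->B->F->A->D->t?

Residual capacities along the path: source->B: 2, B->F: 5, F->A: 5, A->D: 2, D->t: 3.
Minimum is 2.

2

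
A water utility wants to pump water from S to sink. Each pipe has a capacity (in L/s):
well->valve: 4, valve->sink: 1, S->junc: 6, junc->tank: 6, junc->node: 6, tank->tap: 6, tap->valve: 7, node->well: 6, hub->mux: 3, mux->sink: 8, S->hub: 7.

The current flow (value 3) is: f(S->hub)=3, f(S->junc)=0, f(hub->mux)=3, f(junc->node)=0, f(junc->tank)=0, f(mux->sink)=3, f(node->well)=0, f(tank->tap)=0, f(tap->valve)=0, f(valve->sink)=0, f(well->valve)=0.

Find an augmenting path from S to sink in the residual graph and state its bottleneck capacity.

Residual along S->junc->node->well->valve->sink: S->junc: 6, junc->node: 6, node->well: 6, well->valve: 4, valve->sink: 1.
Bottleneck = min = 1.

S->junc->node->well->valve->sink, bottleneck 1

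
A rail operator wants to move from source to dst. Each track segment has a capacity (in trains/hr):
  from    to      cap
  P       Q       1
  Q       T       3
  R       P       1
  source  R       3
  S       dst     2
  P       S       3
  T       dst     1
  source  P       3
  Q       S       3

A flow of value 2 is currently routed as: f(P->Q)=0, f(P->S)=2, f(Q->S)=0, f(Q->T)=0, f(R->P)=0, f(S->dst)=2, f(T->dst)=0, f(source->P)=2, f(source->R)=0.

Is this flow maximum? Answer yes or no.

Residual path source->P->Q->T->dst has bottleneck 1 > 0.
Pushing 1 along it raises the flow to 3, so the given flow is not maximum.

No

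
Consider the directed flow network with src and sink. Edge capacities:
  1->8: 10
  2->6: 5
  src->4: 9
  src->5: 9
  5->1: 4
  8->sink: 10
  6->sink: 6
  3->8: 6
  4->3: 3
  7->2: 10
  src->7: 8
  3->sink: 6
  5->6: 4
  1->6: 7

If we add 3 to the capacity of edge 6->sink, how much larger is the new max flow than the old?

3

Original max flow = 13.
After raising cap(6->sink), augmenting paths through that edge carry 3 more units.
New max flow = 16. Increase = 3.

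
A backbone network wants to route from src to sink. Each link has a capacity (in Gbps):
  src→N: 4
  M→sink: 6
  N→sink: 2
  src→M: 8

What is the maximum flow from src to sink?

Augment src→M→sink: bottleneck 6. Total 6.
Augment src→N→sink: bottleneck 2. Total 8.
No augmenting path remains in the residual graph.

8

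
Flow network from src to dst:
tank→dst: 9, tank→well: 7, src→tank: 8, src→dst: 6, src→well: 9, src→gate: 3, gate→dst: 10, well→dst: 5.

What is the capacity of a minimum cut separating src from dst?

22

Max flow = 22 (via 4 augmenting paths).
In the residual at optimum, the set reachable from src is {src, well}.
Cut edges: src→tank (cap 8), src→gate (cap 3), src→dst (cap 6), well→dst (cap 5). Sum = 22.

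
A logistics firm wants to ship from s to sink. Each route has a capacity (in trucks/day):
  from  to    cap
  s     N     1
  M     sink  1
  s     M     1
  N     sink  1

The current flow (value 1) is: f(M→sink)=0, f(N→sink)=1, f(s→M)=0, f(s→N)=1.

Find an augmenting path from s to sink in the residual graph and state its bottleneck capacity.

Residual along s→M→sink: s→M: 1, M→sink: 1.
Bottleneck = min = 1.

s→M→sink, bottleneck 1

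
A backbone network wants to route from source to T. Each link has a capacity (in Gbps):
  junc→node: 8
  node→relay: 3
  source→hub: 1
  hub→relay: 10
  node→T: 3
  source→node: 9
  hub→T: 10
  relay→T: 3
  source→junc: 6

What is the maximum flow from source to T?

Augment source→hub→T: bottleneck 1. Total 1.
Augment source→node→T: bottleneck 3. Total 4.
Augment source→node→relay→T: bottleneck 3. Total 7.
No augmenting path remains in the residual graph.

7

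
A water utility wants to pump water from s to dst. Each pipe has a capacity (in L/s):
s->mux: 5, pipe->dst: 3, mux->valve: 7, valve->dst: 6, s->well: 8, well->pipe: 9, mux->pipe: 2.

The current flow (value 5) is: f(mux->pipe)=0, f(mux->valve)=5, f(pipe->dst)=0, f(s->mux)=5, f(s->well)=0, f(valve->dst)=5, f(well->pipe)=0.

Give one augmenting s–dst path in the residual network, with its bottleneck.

Residual along s->well->pipe->dst: s->well: 8, well->pipe: 9, pipe->dst: 3.
Bottleneck = min = 3.

s->well->pipe->dst, bottleneck 3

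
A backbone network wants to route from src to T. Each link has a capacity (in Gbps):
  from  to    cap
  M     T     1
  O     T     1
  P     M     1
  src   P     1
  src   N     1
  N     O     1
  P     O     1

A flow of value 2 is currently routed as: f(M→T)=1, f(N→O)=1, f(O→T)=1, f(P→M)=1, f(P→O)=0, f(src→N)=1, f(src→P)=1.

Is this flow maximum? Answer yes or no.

Yes

Residual reachable from src: {src}; T is not reachable.
Saturated cut: src→N, src→P with total capacity 2 = current flow value. Flow is maximum.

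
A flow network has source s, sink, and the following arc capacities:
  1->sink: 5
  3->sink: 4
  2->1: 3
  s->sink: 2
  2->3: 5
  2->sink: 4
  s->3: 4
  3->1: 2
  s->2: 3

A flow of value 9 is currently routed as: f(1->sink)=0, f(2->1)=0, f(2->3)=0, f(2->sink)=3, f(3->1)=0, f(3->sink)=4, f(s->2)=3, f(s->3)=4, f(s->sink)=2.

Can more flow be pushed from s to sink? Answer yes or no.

No

Residual reachable from s: {s}; sink is not reachable.
Saturated cut: s->2, s->3, s->sink with total capacity 9 = current flow value. Flow is maximum.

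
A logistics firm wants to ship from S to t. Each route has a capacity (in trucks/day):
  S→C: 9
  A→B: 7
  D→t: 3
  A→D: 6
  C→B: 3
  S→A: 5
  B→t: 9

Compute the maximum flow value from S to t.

Augment S→A→D→t: bottleneck 3. Total 3.
Augment S→A→B→t: bottleneck 2. Total 5.
Augment S→C→B→t: bottleneck 3. Total 8.
No augmenting path remains in the residual graph.

8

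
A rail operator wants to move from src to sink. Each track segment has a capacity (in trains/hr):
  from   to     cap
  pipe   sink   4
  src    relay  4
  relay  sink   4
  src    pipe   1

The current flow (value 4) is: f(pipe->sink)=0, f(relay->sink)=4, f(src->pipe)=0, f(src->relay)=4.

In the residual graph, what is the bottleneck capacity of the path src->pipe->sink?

1

Residual capacities along the path: src->pipe: 1, pipe->sink: 4.
Minimum is 1.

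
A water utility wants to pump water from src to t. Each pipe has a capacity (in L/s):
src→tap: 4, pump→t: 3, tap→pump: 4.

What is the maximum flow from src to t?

3

Augment src→tap→pump→t: bottleneck 3. Total 3.
No augmenting path remains in the residual graph.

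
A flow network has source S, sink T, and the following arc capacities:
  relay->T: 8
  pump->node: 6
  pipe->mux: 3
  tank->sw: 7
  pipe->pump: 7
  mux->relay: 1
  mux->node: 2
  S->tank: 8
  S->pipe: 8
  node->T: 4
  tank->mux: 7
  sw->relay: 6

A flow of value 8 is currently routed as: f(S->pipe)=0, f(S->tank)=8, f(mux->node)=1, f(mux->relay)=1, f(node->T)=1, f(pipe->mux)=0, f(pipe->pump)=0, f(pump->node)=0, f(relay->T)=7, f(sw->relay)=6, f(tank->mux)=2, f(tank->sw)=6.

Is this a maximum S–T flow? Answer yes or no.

No

Residual path S->pipe->mux->node->T has bottleneck 1 > 0.
Pushing 1 along it raises the flow to 9, so the given flow is not maximum.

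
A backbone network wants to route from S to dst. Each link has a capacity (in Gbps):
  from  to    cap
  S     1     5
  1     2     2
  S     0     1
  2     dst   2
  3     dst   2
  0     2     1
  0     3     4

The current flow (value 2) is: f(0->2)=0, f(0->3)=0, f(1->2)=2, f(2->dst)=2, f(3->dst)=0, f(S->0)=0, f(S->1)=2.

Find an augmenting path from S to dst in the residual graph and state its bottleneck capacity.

S->0->3->dst, bottleneck 1

Residual along S->0->3->dst: S->0: 1, 0->3: 4, 3->dst: 2.
Bottleneck = min = 1.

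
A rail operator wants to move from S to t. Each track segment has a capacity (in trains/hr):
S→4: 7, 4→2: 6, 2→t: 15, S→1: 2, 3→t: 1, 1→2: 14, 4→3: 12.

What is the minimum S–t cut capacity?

Max flow = 9 (via 3 augmenting paths).
In the residual at optimum, the set reachable from S is {S}.
Cut edges: S→4 (cap 7), S→1 (cap 2). Sum = 9.

9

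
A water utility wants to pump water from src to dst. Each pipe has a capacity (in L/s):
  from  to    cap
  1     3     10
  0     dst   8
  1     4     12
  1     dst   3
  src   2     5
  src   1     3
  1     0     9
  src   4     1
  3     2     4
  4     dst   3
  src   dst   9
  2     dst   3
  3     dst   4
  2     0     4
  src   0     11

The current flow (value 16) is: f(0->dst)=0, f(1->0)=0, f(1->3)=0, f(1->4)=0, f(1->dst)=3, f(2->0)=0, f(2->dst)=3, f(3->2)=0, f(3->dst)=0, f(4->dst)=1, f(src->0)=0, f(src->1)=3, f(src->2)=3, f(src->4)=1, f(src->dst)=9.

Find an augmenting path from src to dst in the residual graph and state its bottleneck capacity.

src->0->dst, bottleneck 8

Residual along src->0->dst: src->0: 11, 0->dst: 8.
Bottleneck = min = 8.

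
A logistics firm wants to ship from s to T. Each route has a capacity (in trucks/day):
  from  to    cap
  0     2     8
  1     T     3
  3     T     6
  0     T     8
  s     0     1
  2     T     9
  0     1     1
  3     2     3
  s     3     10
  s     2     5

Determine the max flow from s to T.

Augment s→0→T: bottleneck 1. Total 1.
Augment s→3→T: bottleneck 6. Total 7.
Augment s→2→T: bottleneck 5. Total 12.
Augment s→3→2→T: bottleneck 3. Total 15.
No augmenting path remains in the residual graph.

15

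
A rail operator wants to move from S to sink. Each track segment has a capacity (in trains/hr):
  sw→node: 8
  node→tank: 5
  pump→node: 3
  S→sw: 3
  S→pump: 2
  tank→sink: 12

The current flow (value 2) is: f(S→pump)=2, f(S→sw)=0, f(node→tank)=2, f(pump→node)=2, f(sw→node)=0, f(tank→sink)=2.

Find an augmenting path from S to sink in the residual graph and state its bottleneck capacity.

Residual along S→sw→node→tank→sink: S→sw: 3, sw→node: 8, node→tank: 3, tank→sink: 10.
Bottleneck = min = 3.

S→sw→node→tank→sink, bottleneck 3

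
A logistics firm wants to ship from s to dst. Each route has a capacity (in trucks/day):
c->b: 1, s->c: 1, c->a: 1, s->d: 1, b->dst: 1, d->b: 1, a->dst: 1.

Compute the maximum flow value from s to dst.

2

Augment s->c->a->dst: bottleneck 1. Total 1.
Augment s->d->b->dst: bottleneck 1. Total 2.
No augmenting path remains in the residual graph.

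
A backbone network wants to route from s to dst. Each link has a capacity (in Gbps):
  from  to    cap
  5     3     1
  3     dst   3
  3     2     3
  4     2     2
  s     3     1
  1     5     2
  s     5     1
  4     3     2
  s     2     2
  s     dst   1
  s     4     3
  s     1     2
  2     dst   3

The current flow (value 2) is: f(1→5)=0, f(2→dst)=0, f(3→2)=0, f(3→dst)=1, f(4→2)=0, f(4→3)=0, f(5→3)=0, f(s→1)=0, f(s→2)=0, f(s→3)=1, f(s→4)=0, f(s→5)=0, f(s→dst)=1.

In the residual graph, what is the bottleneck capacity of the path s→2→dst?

Residual capacities along the path: s→2: 2, 2→dst: 3.
Minimum is 2.

2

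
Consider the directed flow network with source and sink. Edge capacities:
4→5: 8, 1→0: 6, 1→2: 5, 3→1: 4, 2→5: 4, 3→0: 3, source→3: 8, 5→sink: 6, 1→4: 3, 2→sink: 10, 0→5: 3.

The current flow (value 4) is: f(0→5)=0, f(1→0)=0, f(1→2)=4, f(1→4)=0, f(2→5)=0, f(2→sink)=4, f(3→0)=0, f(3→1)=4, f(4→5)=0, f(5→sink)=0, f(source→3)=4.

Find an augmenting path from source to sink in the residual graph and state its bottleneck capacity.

Residual along source→3→0→5→sink: source→3: 4, 3→0: 3, 0→5: 3, 5→sink: 6.
Bottleneck = min = 3.

source→3→0→5→sink, bottleneck 3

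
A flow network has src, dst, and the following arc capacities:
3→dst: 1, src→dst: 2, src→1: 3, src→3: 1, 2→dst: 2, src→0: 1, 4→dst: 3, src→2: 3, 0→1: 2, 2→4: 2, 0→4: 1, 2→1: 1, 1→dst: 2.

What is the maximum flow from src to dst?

Augment src→dst: bottleneck 2. Total 2.
Augment src→3→dst: bottleneck 1. Total 3.
Augment src→2→dst: bottleneck 2. Total 5.
Augment src→1→dst: bottleneck 2. Total 7.
Augment src→0→4→dst: bottleneck 1. Total 8.
Augment src→2→4→dst: bottleneck 1. Total 9.
No augmenting path remains in the residual graph.

9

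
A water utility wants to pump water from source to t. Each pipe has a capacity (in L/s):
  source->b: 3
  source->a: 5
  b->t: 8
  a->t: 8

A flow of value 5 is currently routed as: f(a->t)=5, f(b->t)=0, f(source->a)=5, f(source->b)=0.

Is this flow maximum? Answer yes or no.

Residual path source->b->t has bottleneck 3 > 0.
Pushing 3 along it raises the flow to 8, so the given flow is not maximum.

No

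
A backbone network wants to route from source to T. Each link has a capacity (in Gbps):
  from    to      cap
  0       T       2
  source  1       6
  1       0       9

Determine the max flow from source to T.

2

Augment source→1→0→T: bottleneck 2. Total 2.
No augmenting path remains in the residual graph.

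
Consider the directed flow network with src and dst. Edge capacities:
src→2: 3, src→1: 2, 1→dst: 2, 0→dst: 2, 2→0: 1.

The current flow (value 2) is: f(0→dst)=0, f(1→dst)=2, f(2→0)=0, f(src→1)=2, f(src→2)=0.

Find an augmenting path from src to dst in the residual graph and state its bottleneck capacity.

src→2→0→dst, bottleneck 1

Residual along src→2→0→dst: src→2: 3, 2→0: 1, 0→dst: 2.
Bottleneck = min = 1.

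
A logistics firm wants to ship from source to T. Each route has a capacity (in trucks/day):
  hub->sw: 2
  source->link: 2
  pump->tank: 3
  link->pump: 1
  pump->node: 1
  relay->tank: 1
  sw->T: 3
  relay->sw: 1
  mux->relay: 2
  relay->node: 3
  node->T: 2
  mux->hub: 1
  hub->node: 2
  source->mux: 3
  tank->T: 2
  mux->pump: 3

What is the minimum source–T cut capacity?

4

Max flow = 4 (via 3 augmenting paths).
In the residual at optimum, the set reachable from source is {link, source}.
Cut edges: source->mux (cap 3), link->pump (cap 1). Sum = 4.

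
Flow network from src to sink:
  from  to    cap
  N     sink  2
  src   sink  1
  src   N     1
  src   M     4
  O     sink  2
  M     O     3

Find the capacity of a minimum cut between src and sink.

4

Max flow = 4 (via 3 augmenting paths).
In the residual at optimum, the set reachable from src is {M, O, src}.
Cut edges: src->N (cap 1), src->sink (cap 1), O->sink (cap 2). Sum = 4.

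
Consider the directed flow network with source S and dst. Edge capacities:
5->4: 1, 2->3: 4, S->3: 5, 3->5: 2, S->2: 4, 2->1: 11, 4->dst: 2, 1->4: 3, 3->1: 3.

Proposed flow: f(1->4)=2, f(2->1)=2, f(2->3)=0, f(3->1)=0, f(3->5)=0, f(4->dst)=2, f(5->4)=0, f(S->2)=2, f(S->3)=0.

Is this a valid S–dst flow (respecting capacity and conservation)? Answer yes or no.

Yes

Every edge has 0 ≤ f(e) ≤ cap(e).
At each intermediate node, inflow equals outflow.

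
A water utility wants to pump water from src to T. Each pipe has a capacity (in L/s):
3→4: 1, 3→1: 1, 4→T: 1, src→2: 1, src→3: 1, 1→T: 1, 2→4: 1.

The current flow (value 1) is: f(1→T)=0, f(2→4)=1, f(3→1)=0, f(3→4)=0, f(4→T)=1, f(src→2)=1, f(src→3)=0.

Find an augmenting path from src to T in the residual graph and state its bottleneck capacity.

src→3→1→T, bottleneck 1

Residual along src→3→1→T: src→3: 1, 3→1: 1, 1→T: 1.
Bottleneck = min = 1.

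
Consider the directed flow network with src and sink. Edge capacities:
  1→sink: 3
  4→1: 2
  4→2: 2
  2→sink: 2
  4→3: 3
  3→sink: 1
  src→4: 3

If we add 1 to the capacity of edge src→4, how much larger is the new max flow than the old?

1

Original max flow = 3.
After raising cap(src→4), augmenting paths through that edge carry 1 more unit.
New max flow = 4. Increase = 1.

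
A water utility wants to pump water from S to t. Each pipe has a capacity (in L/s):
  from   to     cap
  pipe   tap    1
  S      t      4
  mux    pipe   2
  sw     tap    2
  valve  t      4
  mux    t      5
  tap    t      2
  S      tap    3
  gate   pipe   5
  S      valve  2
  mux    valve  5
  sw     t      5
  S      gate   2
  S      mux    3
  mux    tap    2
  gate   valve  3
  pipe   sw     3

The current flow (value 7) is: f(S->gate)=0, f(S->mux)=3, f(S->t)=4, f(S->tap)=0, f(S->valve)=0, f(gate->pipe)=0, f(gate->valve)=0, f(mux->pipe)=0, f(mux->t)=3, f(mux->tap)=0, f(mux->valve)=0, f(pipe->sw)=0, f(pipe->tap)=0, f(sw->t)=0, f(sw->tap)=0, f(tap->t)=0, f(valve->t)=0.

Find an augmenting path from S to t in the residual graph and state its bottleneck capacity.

Residual along S->valve->t: S->valve: 2, valve->t: 4.
Bottleneck = min = 2.

S->valve->t, bottleneck 2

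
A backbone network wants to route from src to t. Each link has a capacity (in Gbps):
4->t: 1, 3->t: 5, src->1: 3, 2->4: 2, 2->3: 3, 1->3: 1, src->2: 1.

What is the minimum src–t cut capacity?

2

Max flow = 2 (via 2 augmenting paths).
In the residual at optimum, the set reachable from src is {1, src}.
Cut edges: src->2 (cap 1), 1->3 (cap 1). Sum = 2.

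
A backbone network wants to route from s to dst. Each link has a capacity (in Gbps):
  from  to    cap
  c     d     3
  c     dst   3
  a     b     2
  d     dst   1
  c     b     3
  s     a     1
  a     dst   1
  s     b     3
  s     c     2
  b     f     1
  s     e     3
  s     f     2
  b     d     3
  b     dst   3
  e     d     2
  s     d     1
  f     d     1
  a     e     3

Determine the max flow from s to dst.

7

Augment s→a→dst: bottleneck 1. Total 1.
Augment s→c→dst: bottleneck 2. Total 3.
Augment s→b→dst: bottleneck 3. Total 6.
Augment s→d→dst: bottleneck 1. Total 7.
No augmenting path remains in the residual graph.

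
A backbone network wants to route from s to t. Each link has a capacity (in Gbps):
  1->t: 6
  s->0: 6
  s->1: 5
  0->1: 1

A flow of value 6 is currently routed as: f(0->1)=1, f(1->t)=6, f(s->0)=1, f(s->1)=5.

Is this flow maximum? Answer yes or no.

Yes

Residual reachable from s: {0, s}; t is not reachable.
Saturated cut: s->1, 0->1 with total capacity 6 = current flow value. Flow is maximum.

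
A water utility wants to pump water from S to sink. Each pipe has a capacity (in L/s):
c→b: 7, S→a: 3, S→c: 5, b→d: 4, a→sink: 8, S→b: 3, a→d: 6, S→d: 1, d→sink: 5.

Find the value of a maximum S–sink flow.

8

Augment S→a→sink: bottleneck 3. Total 3.
Augment S→d→sink: bottleneck 1. Total 4.
Augment S→b→d→sink: bottleneck 3. Total 7.
Augment S→c→b→d→sink: bottleneck 1. Total 8.
No augmenting path remains in the residual graph.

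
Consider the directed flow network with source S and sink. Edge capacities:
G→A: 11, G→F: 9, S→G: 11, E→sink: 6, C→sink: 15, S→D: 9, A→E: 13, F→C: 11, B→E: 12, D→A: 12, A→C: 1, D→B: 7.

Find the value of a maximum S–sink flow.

16

Augment S→G→F→C→sink: bottleneck 9. Total 9.
Augment S→G→A→C→sink: bottleneck 1. Total 10.
Augment S→G→A→E→sink: bottleneck 1. Total 11.
Augment S→D→A→E→sink: bottleneck 5. Total 16.
No augmenting path remains in the residual graph.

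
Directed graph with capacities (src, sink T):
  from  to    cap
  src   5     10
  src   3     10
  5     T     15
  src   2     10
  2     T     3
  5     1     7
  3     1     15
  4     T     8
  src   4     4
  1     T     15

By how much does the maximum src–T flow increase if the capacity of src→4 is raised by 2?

Original max flow = 27.
After raising cap(src→4), augmenting paths through that edge carry 2 more units.
New max flow = 29. Increase = 2.

2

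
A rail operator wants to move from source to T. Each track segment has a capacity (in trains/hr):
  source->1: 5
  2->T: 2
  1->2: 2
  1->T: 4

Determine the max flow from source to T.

Augment source->1->T: bottleneck 4. Total 4.
Augment source->1->2->T: bottleneck 1. Total 5.
No augmenting path remains in the residual graph.

5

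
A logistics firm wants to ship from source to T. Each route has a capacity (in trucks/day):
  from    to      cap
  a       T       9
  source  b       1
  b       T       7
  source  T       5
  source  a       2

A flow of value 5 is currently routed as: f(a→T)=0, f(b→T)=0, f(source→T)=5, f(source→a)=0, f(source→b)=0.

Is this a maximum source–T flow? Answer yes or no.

No

Residual path source→a→T has bottleneck 2 > 0.
Pushing 2 along it raises the flow to 7, so the given flow is not maximum.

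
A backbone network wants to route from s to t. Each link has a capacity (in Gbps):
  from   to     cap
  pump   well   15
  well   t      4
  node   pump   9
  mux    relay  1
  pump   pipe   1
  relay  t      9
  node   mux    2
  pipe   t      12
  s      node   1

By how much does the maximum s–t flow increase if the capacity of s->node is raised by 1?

Original max flow = 1.
After raising cap(s->node), augmenting paths through that edge carry 1 more unit.
New max flow = 2. Increase = 1.

1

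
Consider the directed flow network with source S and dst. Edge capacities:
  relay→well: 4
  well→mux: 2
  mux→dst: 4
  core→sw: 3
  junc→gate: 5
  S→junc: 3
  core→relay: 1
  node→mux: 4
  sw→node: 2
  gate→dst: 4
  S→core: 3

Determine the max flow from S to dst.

Augment S→junc→gate→dst: bottleneck 3. Total 3.
Augment S→core→relay→well→mux→dst: bottleneck 1. Total 4.
Augment S→core→sw→node→mux→dst: bottleneck 2. Total 6.
No augmenting path remains in the residual graph.

6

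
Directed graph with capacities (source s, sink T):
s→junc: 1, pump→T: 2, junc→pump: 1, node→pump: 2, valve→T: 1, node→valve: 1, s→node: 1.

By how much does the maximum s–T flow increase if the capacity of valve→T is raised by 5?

Original max flow = 2.
Edge valve→T does not cross the min cut (source side {s}), so extra capacity there cannot help.
New max flow = 2. Increase = 0.

0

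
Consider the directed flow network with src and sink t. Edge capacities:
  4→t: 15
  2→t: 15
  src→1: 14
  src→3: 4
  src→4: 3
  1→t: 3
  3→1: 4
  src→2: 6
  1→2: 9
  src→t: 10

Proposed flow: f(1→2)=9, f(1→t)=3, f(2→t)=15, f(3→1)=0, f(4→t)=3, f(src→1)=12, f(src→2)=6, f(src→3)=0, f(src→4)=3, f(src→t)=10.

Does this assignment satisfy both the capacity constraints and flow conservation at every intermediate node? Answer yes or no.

Every edge has 0 ≤ f(e) ≤ cap(e).
At each intermediate node, inflow equals outflow.

Yes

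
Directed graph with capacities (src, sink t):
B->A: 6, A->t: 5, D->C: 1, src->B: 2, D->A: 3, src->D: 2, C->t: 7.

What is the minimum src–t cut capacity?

Max flow = 4 (via 3 augmenting paths).
In the residual at optimum, the set reachable from src is {src}.
Cut edges: src->D (cap 2), src->B (cap 2). Sum = 4.

4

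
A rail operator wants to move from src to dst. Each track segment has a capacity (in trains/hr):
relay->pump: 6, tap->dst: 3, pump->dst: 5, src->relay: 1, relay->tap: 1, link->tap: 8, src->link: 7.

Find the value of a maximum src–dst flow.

Augment src->relay->pump->dst: bottleneck 1. Total 1.
Augment src->link->tap->dst: bottleneck 3. Total 4.
No augmenting path remains in the residual graph.

4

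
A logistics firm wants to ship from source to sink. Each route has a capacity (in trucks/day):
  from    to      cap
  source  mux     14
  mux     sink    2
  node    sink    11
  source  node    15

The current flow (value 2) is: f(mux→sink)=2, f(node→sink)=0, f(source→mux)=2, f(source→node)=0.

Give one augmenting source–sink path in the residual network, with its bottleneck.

Residual along source→node→sink: source→node: 15, node→sink: 11.
Bottleneck = min = 11.

source→node→sink, bottleneck 11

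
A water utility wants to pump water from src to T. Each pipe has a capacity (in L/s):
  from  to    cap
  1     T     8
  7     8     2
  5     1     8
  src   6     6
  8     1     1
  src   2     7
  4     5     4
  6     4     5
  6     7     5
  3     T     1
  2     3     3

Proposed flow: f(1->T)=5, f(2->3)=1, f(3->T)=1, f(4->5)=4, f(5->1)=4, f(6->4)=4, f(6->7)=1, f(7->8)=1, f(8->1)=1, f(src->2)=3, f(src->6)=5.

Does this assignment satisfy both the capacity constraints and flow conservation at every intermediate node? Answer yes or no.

No

Conservation fails at 2: inflow 3 ≠ outflow 1.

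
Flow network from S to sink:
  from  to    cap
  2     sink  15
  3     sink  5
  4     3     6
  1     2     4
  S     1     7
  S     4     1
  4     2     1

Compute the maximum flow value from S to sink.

5

Augment S->4->3->sink: bottleneck 1. Total 1.
Augment S->1->2->sink: bottleneck 4. Total 5.
No augmenting path remains in the residual graph.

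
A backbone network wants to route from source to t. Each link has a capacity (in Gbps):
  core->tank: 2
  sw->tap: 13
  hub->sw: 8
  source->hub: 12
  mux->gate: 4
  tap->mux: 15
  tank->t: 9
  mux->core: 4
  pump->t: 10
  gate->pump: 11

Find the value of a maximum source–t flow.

6

Augment source->hub->sw->tap->mux->core->tank->t: bottleneck 2. Total 2.
Augment source->hub->sw->tap->mux->gate->pump->t: bottleneck 4. Total 6.
No augmenting path remains in the residual graph.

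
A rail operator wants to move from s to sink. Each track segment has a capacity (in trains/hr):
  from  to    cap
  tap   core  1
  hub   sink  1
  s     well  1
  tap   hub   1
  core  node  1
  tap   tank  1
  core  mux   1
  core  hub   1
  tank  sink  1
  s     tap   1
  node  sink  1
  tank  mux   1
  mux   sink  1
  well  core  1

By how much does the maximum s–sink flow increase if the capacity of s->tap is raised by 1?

Original max flow = 2.
After raising cap(s->tap), augmenting paths through that edge carry 1 more unit.
New max flow = 3. Increase = 1.

1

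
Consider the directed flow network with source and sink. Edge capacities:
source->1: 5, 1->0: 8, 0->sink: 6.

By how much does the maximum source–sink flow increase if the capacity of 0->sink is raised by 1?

0

Original max flow = 5.
Edge 0->sink does not cross the min cut (source side {source}), so extra capacity there cannot help.
New max flow = 5. Increase = 0.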